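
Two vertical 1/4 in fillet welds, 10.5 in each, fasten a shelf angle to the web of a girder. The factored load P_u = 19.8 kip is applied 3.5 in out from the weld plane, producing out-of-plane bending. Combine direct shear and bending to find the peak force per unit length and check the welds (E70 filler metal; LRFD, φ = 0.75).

E70XX → F_EXX = 70 ksi.
L_w = 2 × 10.5 = 21 in; section modulus (unit throat) S = 2 × L²/6 = 36.75 in².
Direct shear f_v = P/L_w = 19.8/21 = 0.9429 kip/in.
Moment M = P × e = 19.8 × 3.5 = 69.3 kip·in; bending f_b = M/S = 1.886 kip/in.
f_max = √(f_v² + f_b²) = √(0.9429² + 1.886²) = 2.108 kip/in.
φr_n = 0.75 × 0.6 × 70 × (0.707 × 0.25) = 5.568 kip/in → adequate.

f_max ≈ 2.11 kip/in; adequate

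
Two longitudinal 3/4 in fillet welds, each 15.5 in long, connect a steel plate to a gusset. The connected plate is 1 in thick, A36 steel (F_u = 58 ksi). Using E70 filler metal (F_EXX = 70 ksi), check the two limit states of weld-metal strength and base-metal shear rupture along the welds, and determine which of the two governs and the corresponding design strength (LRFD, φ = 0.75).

t_e = 0.707 × 0.75 = 0.5302 in; L = 31 in.
Weld metal: φR_n = 0.75 × 0.6 × 70 × 0.5302 × 31 = 517.8 kip.
Base metal (shear rupture): φR_n = 0.75 × 0.6 × 58 × 1 × 31 = 809.1 kip.
Governing: weld metal.

φR_n ≈ 518 kip (weld metal governs)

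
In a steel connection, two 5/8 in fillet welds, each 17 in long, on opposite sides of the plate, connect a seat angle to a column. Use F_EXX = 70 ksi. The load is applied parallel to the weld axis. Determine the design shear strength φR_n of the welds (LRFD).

φR_n ≈ 473 kip

Effective throat t_e = 0.707 × 0.625 = 0.4419 in.
Total length L = 34 in; A_we = 0.4419 × 34 = 15.02 in².
F_nw = 0.6 F_EXX = 0.6 × 70 = 42 ksi.
φR_n = 0.75 × 42 × 15.02 = 473.2 kip.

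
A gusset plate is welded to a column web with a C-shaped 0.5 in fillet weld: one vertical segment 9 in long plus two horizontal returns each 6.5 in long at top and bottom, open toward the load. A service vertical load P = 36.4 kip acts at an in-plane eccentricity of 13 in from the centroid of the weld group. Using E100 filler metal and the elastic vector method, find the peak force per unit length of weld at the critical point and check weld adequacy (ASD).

f_max ≈ 8.39 kip/in; adequate

E100XX → F_EXX = 100 ksi.
Total weld length L_w = 22 in. Treat welds as unit-width lines.
Centroid: x̄ = 2×6.5×3.25 / 22 = 1.92 in from the vertical weld.
Polar moment about centroid: J = I_x + I_y = [9³/12 + 2×6.5×4.5²] + [9×1.92² + 2(6.5³/12 + 6.5×1.33²)] = 425.9 in³.
Direct shear f_v = P/L_w = 36.4 / 22 = 1.655 kip/in (vertical).
Torsion M = P·e = 36.4 × 13 = 473.2 kip·in.
Critical point at (x, y) = (4.58, 4.5) from centroid. f_tx = M·y/J = 4.999 kip/in; f_ty = M·x/J = 5.088 kip/in.
Resultant f_max = √[f_tx² + (f_v + f_ty)²] = √[4.999² + (1.655 + 5.088)²] = 8.393 kip/in.
Capacity per unit length: r_n/Ω = (1/2.0) × 0.6 × 100 × (0.707 × 0.5) = 10.6 kip/in.
8.393 ≤ 10.6 → adequate.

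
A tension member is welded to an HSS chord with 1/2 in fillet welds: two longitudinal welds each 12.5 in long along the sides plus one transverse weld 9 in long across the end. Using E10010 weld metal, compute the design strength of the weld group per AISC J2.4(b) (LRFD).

E100XX → F_EXX = 100 ksi.
t_e = 0.707 × 0.5 = 0.3535 in.
R_nwl = 0.6 × 100 × 0.3535 × 25 = 530.2 kips (longitudinal, 2 welds).
R_nwt = 0.6 × 100 × 0.3535 × 9 = 190.9 kips (transverse, base value).
(i) R_nwl + R_nwt = 721.1 kips; (ii) 0.85 R_nwl + 1.5 R_nwt = 737 kips.
R_n = max = 737 kips [governs: (ii)]; φR_n = 552.8 kips.

φR_n ≈ 553 kips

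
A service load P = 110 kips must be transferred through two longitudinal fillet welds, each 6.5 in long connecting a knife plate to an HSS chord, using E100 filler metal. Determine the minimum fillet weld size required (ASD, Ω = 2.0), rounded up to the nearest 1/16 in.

w = 7/16 in

E100XX → F_EXX = 100 ksi.
Total weld length L = 13 in.
Required throat t_e = P × Ω / (0.6 F_EXX × L) = 110 × 2.0 / (0.6 × 100 × 13) = 0.2821 in.
Required leg w = t_e / 0.707 = 0.3989 in → use 7/16 in.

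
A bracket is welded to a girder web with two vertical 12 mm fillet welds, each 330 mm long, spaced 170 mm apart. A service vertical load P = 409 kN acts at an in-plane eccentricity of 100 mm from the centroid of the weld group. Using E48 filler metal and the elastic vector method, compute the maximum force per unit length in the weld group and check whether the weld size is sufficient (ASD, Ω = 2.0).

f_max ≈ 1130 N/mm; adequate

E48XX → F_EXX = 480 MPa.
Total weld length L_w = 660 mm. Treat welds as unit-width lines.
Polar moment about centroid: J = 2[d³/12 + d(b/2)²] = 2[330³/12 + 330×85²] = 10760000 mm³.
Direct shear f_v = P/L_w = 409×10³ / 660 = 619.7 N/mm (vertical).
Torsion M = P·e = 409×10³ × 100 = 40900000 N·mm.
Critical point at (x, y) = (85, 165) from centroid. f_tx = M·y/J = 627.3 N/mm; f_ty = M·x/J = 323.2 N/mm.
Resultant f_max = √[f_tx² + (f_v + f_ty)²] = √[627.3² + (619.7 + 323.2)²] = 1132 N/mm.
Capacity per unit length: r_n/Ω = (1/2.0) × 0.6 × 480 × (0.707 × 12) = 1222 N/mm.
1132 ≤ 1222 → adequate.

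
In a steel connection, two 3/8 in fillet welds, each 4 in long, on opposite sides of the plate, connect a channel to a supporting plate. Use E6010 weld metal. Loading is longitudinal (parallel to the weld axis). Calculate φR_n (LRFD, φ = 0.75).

E60XX → F_EXX = 60 ksi.
Effective throat t_e = 0.707 × 0.375 = 0.2651 in.
Total length L = 8 in; A_we = 0.2651 × 8 = 2.121 in².
F_nw = 0.6 F_EXX = 0.6 × 60 = 36 ksi.
φR_n = 0.75 × 36 × 2.121 = 57.27 kip.

φR_n ≈ 57.3 kip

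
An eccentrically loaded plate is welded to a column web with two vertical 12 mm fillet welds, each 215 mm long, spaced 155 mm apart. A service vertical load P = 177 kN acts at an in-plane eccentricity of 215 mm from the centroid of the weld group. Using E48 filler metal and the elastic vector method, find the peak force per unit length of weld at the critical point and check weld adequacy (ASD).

E48XX → F_EXX = 480 MPa.
Total weld length L_w = 430 mm. Treat welds as unit-width lines.
Polar moment about centroid: J = 2[d³/12 + d(b/2)²] = 2[215³/12 + 215×77.5²] = 4239000 mm³.
Direct shear f_v = P/L_w = 177×10³ / 430 = 411.6 N/mm (vertical).
Torsion M = P·e = 177×10³ × 215 = 38055000 N·mm.
Critical point at (x, y) = (77.5, 107.5) from centroid. f_tx = M·y/J = 965 N/mm; f_ty = M·x/J = 695.7 N/mm.
Resultant f_max = √[f_tx² + (f_v + f_ty)²] = √[965² + (411.6 + 695.7)²] = 1469 N/mm.
Capacity per unit length: r_n/Ω = (1/2.0) × 0.6 × 480 × (0.707 × 12) = 1222 N/mm.
1469 > 1222 → NOT adequate.

f_max ≈ 1470 N/mm; NOT adequate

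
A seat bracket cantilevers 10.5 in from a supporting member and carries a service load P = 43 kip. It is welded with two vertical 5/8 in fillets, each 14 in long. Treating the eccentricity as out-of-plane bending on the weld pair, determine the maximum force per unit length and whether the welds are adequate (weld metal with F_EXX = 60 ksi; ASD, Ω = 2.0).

L_w = 2 × 14 = 28 in; section modulus (unit throat) S = 2 × L²/6 = 65.33 in².
Direct shear f_v = P/L_w = 43/28 = 1.536 kip/in.
Moment M = P × e = 43 × 10.5 = 451.5 kip·in; bending f_b = M/S = 6.911 kip/in.
f_max = √(f_v² + f_b²) = √(1.536² + 6.911²) = 7.079 kip/in.
r_n/Ω = (1/2.0) × 0.6 × 60 × (0.707 × 0.625) = 7.954 kip/in → adequate.

f_max ≈ 7.08 kip/in; adequate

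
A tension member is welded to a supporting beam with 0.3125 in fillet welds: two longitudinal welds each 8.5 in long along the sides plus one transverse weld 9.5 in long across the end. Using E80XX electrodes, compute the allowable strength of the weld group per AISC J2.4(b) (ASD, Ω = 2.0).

E80XX → F_EXX = 80 ksi.
t_e = 0.707 × 0.3125 = 0.2209 in.
R_nwl = 0.6 × 80 × 0.2209 × 17 = 180.3 kip (longitudinal, 2 welds).
R_nwt = 0.6 × 80 × 0.2209 × 9.5 = 100.7 kip (transverse, base value).
(i) R_nwl + R_nwt = 281 kip; (ii) 0.85 R_nwl + 1.5 R_nwt = 304.4 kip.
R_n = max = 304.4 kip [governs: (ii)]; R_n/Ω = 152.2 kip.

R_n/Ω ≈ 152 kip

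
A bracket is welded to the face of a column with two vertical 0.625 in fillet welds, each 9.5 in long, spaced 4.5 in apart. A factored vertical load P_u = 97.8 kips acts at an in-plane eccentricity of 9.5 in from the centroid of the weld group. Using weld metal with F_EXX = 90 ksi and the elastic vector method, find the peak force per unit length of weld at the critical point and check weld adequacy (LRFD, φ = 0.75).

f_max ≈ 23.1 kip/in; NOT adequate

Total weld length L_w = 19 in. Treat welds as unit-width lines.
Polar moment about centroid: J = 2[d³/12 + d(b/2)²] = 2[9.5³/12 + 9.5×2.25²] = 239.1 in³.
Direct shear f_v = P/L_w = 97.8 / 19 = 5.147 kip/in (vertical).
Torsion M = P·e = 97.8 × 9.5 = 929.1 kip·in.
Critical point at (x, y) = (2.25, 4.75) from centroid. f_tx = M·y/J = 18.46 kip/in; f_ty = M·x/J = 8.744 kip/in.
Resultant f_max = √[f_tx² + (f_v + f_ty)²] = √[18.46² + (5.147 + 8.744)²] = 23.1 kip/in.
Capacity per unit length: φr_n = 0.75 × 0.6 × 90 × (0.707 × 0.625) = 17.9 kip/in.
23.1 > 17.9 → NOT adequate.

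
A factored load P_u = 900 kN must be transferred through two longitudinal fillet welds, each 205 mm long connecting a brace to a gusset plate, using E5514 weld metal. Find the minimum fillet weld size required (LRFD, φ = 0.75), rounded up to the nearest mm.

w = 13 mm

E55XX → F_EXX = 550 MPa.
Total weld length L = 410 mm.
Required throat t_e = P_u / (φ × 0.6 F_EXX × L) = 900 / (0.75 × 0.6 × 550 × 410 × 10⁻³) = 8.869 mm.
Required leg w = t_e / 0.707 = 12.54 mm → use 13 mm.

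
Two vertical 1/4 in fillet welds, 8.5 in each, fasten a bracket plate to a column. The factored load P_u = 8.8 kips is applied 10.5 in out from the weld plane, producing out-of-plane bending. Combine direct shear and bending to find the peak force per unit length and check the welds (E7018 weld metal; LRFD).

E70XX → F_EXX = 70 ksi.
L_w = 2 × 8.5 = 17 in; section modulus (unit throat) S = 2 × L²/6 = 24.08 in².
Direct shear f_v = P/L_w = 8.8/17 = 0.5176 kip/in.
Moment M = P × e = 8.8 × 10.5 = 92.4 kip·in; bending f_b = M/S = 3.837 kip/in.
f_max = √(f_v² + f_b²) = √(0.5176² + 3.837²) = 3.871 kip/in.
φr_n = 0.75 × 0.6 × 70 × (0.707 × 0.25) = 5.568 kip/in → adequate.

f_max ≈ 3.87 kip/in; adequate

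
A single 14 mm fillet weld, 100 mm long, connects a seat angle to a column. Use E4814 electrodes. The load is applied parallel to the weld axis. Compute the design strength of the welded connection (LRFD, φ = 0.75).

φR_n ≈ 214 kN

E48XX → F_EXX = 480 MPa.
Effective throat t_e = 0.707 × 14 = 9.898 mm.
Total length L = 100 mm; A_we = 9.898 × 100 = 989.8 mm².
F_nw = 0.6 F_EXX = 0.6 × 480 = 288 MPa.
φR_n = 0.75 × 288 × 989.8 × 10⁻³ = 213.8 kN.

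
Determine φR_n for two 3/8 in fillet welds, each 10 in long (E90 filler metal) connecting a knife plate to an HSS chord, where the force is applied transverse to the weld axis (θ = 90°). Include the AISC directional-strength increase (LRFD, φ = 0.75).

E90XX → F_EXX = 90 ksi.
t_e = 0.707 × 0.375 = 0.2651 in; A_we = 0.2651 × 20 = 5.303 in².
Directional factor: 1.0 + 0.5 sin^1.5(90°) = 1.5.
F_nw = 0.6 × 90 × 1.5 = 81 ksi.
φR_n = 0.75 × 81 × 5.303 = 322.1 kips.

φR_n ≈ 322 kips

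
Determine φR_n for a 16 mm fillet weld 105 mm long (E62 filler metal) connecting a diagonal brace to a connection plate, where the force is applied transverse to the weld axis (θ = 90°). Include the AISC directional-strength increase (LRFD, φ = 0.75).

φR_n ≈ 497 kN

E62XX → F_EXX = 620 MPa.
t_e = 0.707 × 16 = 11.31 mm; A_we = 11.31 × 105 = 1188 mm².
Directional factor: 1.0 + 0.5 sin^1.5(90°) = 1.5.
F_nw = 0.6 × 620 × 1.5 = 558 MPa.
φR_n = 0.75 × 558 × 1188 × 10⁻³ = 497.1 kN.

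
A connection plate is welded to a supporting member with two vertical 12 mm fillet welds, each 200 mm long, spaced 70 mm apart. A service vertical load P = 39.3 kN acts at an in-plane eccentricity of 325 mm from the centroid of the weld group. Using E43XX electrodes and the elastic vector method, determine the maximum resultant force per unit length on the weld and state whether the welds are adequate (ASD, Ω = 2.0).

f_max ≈ 780 N/mm; adequate

E43XX → F_EXX = 430 MPa.
Total weld length L_w = 400 mm. Treat welds as unit-width lines.
Polar moment about centroid: J = 2[d³/12 + d(b/2)²] = 2[200³/12 + 200×35²] = 1823000 mm³.
Direct shear f_v = P/L_w = 39.3×10³ / 400 = 98.25 N/mm (vertical).
Torsion M = P·e = 39.3×10³ × 325 = 12772000 N·mm.
Critical point at (x, y) = (35, 100) from centroid. f_tx = M·y/J = 700.5 N/mm; f_ty = M·x/J = 245.2 N/mm.
Resultant f_max = √[f_tx² + (f_v + f_ty)²] = √[700.5² + (98.25 + 245.2)²] = 780.2 N/mm.
Capacity per unit length: r_n/Ω = (1/2.0) × 0.6 × 430 × (0.707 × 12) = 1094 N/mm.
780.2 ≤ 1094 → adequate.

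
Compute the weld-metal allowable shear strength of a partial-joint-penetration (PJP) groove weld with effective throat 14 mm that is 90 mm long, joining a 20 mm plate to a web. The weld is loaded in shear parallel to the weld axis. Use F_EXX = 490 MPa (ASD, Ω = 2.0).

R_n/Ω ≈ 185 kN

Effective throat (given) t_e = 14 mm.
A_we = 14 × 90 = 1260 mm².
F_nw = 0.6 F_EXX = 294 MPa.
R_n/Ω = (294 × 1260) / 2.0 × 10⁻³ = 185.2 kN.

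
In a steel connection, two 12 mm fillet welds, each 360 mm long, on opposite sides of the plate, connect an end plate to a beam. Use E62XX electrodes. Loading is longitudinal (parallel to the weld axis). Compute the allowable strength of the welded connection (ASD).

R_n/Ω ≈ 1140 kN

E62XX → F_EXX = 620 MPa.
Effective throat t_e = 0.707 × 12 = 8.484 mm.
Total length L = 720 mm; A_we = 8.484 × 720 = 6108 mm².
F_nw = 0.6 F_EXX = 0.6 × 620 = 372 MPa.
R_n = 372 × 6108 × 10⁻³ = 2272 kN; R_n/Ω = 2272/2.0 = 1136 kN.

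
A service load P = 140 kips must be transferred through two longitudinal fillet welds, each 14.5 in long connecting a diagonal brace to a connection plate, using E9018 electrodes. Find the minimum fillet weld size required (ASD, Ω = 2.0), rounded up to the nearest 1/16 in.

E90XX → F_EXX = 90 ksi.
Total weld length L = 29 in.
Required throat t_e = P × Ω / (0.6 F_EXX × L) = 140 × 2.0 / (0.6 × 90 × 29) = 0.1788 in.
Required leg w = t_e / 0.707 = 0.2529 in → use 5/16 in.

w = 5/16 in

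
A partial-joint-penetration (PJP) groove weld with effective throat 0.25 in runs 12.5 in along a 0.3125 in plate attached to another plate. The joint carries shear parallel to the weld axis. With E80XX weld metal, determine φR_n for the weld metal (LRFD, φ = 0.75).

φR_n ≈ 112 kips

E80XX → F_EXX = 80 ksi.
Effective throat (given) t_e = 0.25 in.
A_we = 0.25 × 12.5 = 3.125 in².
F_nw = 0.6 F_EXX = 48 ksi.
φR_n = 0.75 × 48 × 3.125 = 112.5 kips.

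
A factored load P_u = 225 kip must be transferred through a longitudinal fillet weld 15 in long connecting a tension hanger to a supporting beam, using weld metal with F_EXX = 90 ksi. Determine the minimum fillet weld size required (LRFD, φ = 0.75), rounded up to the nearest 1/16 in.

w = 9/16 in

Total weld length L = 15 in.
Required throat t_e = P_u / (φ × 0.6 F_EXX × L) = 225 / (0.75 × 0.6 × 90 × 15) = 0.3704 in.
Required leg w = t_e / 0.707 = 0.5239 in → use 9/16 in.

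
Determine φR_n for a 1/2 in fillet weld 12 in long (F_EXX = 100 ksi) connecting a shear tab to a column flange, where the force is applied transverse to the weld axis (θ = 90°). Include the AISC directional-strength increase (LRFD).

φR_n ≈ 286 kips

t_e = 0.707 × 0.5 = 0.3535 in; A_we = 0.3535 × 12 = 4.242 in².
Directional factor: 1.0 + 0.5 sin^1.5(90°) = 1.5.
F_nw = 0.6 × 100 × 1.5 = 90 ksi.
φR_n = 0.75 × 90 × 4.242 = 286.3 kips.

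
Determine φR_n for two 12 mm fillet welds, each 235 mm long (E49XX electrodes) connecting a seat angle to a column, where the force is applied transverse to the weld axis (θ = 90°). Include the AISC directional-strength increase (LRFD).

φR_n ≈ 1320 kN

E49XX → F_EXX = 490 MPa.
t_e = 0.707 × 12 = 8.484 mm; A_we = 8.484 × 470 = 3987 mm².
Directional factor: 1.0 + 0.5 sin^1.5(90°) = 1.5.
F_nw = 0.6 × 490 × 1.5 = 441 MPa.
φR_n = 0.75 × 441 × 3987 × 10⁻³ = 1319 kN.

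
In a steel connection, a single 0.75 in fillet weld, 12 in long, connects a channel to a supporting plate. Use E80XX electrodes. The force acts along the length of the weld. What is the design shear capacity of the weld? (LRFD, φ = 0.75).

E80XX → F_EXX = 80 ksi.
Effective throat t_e = 0.707 × 0.75 = 0.5302 in.
Total length L = 12 in; A_we = 0.5302 × 12 = 6.363 in².
F_nw = 0.6 F_EXX = 0.6 × 80 = 48 ksi.
φR_n = 0.75 × 48 × 6.363 = 229.1 kip.

φR_n ≈ 229 kip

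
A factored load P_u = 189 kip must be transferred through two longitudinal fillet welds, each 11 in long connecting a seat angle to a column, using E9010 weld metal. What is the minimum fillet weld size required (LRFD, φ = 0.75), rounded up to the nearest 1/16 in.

w = 5/16 in

E90XX → F_EXX = 90 ksi.
Total weld length L = 22 in.
Required throat t_e = P_u / (φ × 0.6 F_EXX × L) = 189 / (0.75 × 0.6 × 90 × 22) = 0.2121 in.
Required leg w = t_e / 0.707 = 0.3 in → use 5/16 in.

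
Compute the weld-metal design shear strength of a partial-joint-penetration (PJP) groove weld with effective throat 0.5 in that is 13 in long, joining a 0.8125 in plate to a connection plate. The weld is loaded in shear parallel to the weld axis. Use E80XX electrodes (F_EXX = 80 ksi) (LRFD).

Effective throat (given) t_e = 0.5 in.
A_we = 0.5 × 13 = 6.5 in².
F_nw = 0.6 F_EXX = 48 ksi.
φR_n = 0.75 × 48 × 6.5 = 234 kip.

φR_n ≈ 234 kip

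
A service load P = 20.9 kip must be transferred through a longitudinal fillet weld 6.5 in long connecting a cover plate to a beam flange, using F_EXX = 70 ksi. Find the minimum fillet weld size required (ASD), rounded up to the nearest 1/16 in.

Total weld length L = 6.5 in.
Required throat t_e = P × Ω / (0.6 F_EXX × L) = 20.9 × 2.0 / (0.6 × 70 × 6.5) = 0.1531 in.
Required leg w = t_e / 0.707 = 0.2166 in → use 1/4 in.

w = 1/4 in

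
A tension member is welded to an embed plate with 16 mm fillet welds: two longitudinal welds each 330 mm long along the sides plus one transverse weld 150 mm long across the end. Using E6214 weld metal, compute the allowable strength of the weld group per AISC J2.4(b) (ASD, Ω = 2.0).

E62XX → F_EXX = 620 MPa.
t_e = 0.707 × 16 = 11.31 mm.
R_nwl = 0.6 × 620 × 11.31 × 660 × 10⁻³ = 2777 kN (longitudinal, 2 welds).
R_nwt = 0.6 × 620 × 11.31 × 150 × 10⁻³ = 631.2 kN (transverse, base value).
(i) R_nwl + R_nwt = 3409 kN; (ii) 0.85 R_nwl + 1.5 R_nwt = 3308 kN.
R_n = max = 3409 kN [governs: (i)]; R_n/Ω = 1704 kN.

R_n/Ω ≈ 1700 kN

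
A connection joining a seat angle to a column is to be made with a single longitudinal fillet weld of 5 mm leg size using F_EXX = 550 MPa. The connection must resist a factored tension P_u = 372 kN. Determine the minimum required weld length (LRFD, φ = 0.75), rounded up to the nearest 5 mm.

L = 430 mm

Throat t_e = 0.707 × 5 = 3.535 mm.
φr_n = 0.75 × 0.6 × 550 × 3.535 × 10⁻³ = 0.8749 kN/mm.
L_req = P_u / φr_n = 372 / 0.8749 = 425.2 mm total.
Round up → use L = 430 mm.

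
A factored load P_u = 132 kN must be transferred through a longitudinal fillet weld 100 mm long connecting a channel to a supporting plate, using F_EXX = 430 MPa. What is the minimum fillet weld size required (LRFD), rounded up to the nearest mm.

w = 10 mm

Total weld length L = 100 mm.
Required throat t_e = P_u / (φ × 0.6 F_EXX × L) = 132 / (0.75 × 0.6 × 430 × 100 × 10⁻³) = 6.822 mm.
Required leg w = t_e / 0.707 = 9.649 mm → use 10 mm.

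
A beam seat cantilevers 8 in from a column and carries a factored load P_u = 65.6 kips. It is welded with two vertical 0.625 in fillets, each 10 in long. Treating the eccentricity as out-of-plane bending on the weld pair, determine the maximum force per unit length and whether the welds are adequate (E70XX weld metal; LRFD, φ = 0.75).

E70XX → F_EXX = 70 ksi.
L_w = 2 × 10 = 20 in; section modulus (unit throat) S = 2 × L²/6 = 33.33 in².
Direct shear f_v = P/L_w = 65.6/20 = 3.28 kip/in.
Moment M = P × e = 65.6 × 8 = 524.8 kip·in; bending f_b = M/S = 15.74 kip/in.
f_max = √(f_v² + f_b²) = √(3.28² + 15.74²) = 16.08 kip/in.
φr_n = 0.75 × 0.6 × 70 × (0.707 × 0.625) = 13.92 kip/in → NOT adequate.

f_max ≈ 16.1 kip/in; NOT adequate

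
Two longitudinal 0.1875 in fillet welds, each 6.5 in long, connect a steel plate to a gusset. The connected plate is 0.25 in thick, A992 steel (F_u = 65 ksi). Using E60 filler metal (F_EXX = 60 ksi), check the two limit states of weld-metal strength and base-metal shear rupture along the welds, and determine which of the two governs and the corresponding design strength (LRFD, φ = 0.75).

φR_n ≈ 46.5 kips (weld metal governs)

t_e = 0.707 × 0.1875 = 0.1326 in; L = 13 in.
Weld metal: φR_n = 0.75 × 0.6 × 60 × 0.1326 × 13 = 46.53 kips.
Base metal (shear rupture): φR_n = 0.75 × 0.6 × 65 × 0.25 × 13 = 95.06 kips.
Governing: weld metal.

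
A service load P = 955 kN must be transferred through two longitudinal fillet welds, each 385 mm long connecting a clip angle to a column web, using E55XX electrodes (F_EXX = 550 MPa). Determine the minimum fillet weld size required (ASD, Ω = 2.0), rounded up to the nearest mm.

w = 11 mm

Total weld length L = 770 mm.
Required throat t_e = P × Ω / (0.6 F_EXX × L) = 955 × 2.0 / (0.6 × 550 × 770 × 10⁻³) = 7.517 mm.
Required leg w = t_e / 0.707 = 10.63 mm → use 11 mm.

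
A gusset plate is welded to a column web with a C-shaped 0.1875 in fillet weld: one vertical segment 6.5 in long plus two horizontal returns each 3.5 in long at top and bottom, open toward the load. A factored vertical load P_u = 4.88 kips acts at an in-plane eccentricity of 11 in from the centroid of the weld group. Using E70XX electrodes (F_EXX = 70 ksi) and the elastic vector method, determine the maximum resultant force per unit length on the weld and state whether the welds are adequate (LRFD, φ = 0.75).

Total weld length L_w = 13.5 in. Treat welds as unit-width lines.
Centroid: x̄ = 2×3.5×1.75 / 13.5 = 0.9074 in from the vertical weld.
Polar moment about centroid: J = I_x + I_y = [6.5³/12 + 2×3.5×3.25²] + [6.5×0.9074² + 2(3.5³/12 + 3.5×0.8426²)] = 114.3 in³.
Direct shear f_v = P/L_w = 4.88 / 13.5 = 0.3615 kip/in (vertical).
Torsion M = P·e = 4.88 × 11 = 53.68 kip·in.
Critical point at (x, y) = (2.593, 3.25) from centroid. f_tx = M·y/J = 1.526 kip/in; f_ty = M·x/J = 1.218 kip/in.
Resultant f_max = √[f_tx² + (f_v + f_ty)²] = √[1.526² + (0.3615 + 1.218)²] = 2.196 kip/in.
Capacity per unit length: φr_n = 0.75 × 0.6 × 70 × (0.707 × 0.1875) = 4.176 kip/in.
2.196 ≤ 4.176 → adequate.

f_max ≈ 2.2 kip/in; adequate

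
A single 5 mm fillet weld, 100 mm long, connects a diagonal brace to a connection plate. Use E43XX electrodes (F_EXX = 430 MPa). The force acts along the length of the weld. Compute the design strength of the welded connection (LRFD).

φR_n ≈ 68.4 kN

Effective throat t_e = 0.707 × 5 = 3.535 mm.
Total length L = 100 mm; A_we = 3.535 × 100 = 353.5 mm².
F_nw = 0.6 F_EXX = 0.6 × 430 = 258 MPa.
φR_n = 0.75 × 258 × 353.5 × 10⁻³ = 68.4 kN.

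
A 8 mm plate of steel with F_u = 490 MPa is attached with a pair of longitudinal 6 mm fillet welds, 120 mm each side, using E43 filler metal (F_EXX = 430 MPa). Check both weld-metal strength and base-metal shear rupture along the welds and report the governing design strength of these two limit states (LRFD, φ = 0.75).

φR_n ≈ 197 kN (weld metal governs)

t_e = 0.707 × 6 = 4.242 mm; L = 240 mm.
Weld metal: φR_n = 0.75 × 0.6 × 430 × 4.242 × 240 × 10⁻³ = 197 kN.
Base metal (shear rupture): φR_n = 0.75 × 0.6 × 490 × 8 × 240 × 10⁻³ = 423.4 kN.
Governing: weld metal.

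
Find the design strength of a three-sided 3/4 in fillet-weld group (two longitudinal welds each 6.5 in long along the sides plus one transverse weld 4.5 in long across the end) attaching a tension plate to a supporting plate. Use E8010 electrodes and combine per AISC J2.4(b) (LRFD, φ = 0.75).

φR_n ≈ 340 kips

E80XX → F_EXX = 80 ksi.
t_e = 0.707 × 0.75 = 0.5302 in.
R_nwl = 0.6 × 80 × 0.5302 × 13 = 330.9 kips (longitudinal, 2 welds).
R_nwt = 0.6 × 80 × 0.5302 × 4.5 = 114.5 kips (transverse, base value).
(i) R_nwl + R_nwt = 445.4 kips; (ii) 0.85 R_nwl + 1.5 R_nwt = 453 kips.
R_n = max = 453 kips [governs: (ii)]; φR_n = 339.8 kips.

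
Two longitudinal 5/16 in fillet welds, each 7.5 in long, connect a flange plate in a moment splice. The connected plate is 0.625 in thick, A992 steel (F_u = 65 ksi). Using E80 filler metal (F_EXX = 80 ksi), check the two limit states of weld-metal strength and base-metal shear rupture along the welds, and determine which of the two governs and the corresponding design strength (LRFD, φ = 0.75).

t_e = 0.707 × 0.3125 = 0.2209 in; L = 15 in.
Weld metal: φR_n = 0.75 × 0.6 × 80 × 0.2209 × 15 = 119.3 kip.
Base metal (shear rupture): φR_n = 0.75 × 0.6 × 65 × 0.625 × 15 = 274.2 kip.
Governing: weld metal.

φR_n ≈ 119 kip (weld metal governs)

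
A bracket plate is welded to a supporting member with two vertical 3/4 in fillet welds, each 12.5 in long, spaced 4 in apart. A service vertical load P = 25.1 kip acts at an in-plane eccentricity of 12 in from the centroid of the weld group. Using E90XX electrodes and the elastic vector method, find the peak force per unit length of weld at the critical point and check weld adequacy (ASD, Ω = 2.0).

E90XX → F_EXX = 90 ksi.
Total weld length L_w = 25 in. Treat welds as unit-width lines.
Polar moment about centroid: J = 2[d³/12 + d(b/2)²] = 2[12.5³/12 + 12.5×2²] = 425.5 in³.
Direct shear f_v = P/L_w = 25.1 / 25 = 1.004 kip/in (vertical).
Torsion M = P·e = 25.1 × 12 = 301.2 kip·in.
Critical point at (x, y) = (2, 6.25) from centroid. f_tx = M·y/J = 4.424 kip/in; f_ty = M·x/J = 1.416 kip/in.
Resultant f_max = √[f_tx² + (f_v + f_ty)²] = √[4.424² + (1.004 + 1.416)²] = 5.042 kip/in.
Capacity per unit length: r_n/Ω = (1/2.0) × 0.6 × 90 × (0.707 × 0.75) = 14.32 kip/in.
5.042 ≤ 14.32 → adequate.

f_max ≈ 5.04 kip/in; adequate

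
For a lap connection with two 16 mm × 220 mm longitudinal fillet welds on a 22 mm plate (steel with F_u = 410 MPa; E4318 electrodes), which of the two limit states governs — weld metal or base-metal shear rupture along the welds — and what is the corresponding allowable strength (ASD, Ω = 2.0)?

R_n/Ω ≈ 642 kN (weld metal governs)

E43XX → F_EXX = 430 MPa.
t_e = 0.707 × 16 = 11.31 mm; L = 440 mm.
Weld metal: R_n/Ω = (1/2.0) × 0.6 × 430 × 11.31 × 440 × 10⁻³ = 642.1 kN.
Base metal (shear rupture): R_n/Ω = (1/2.0) × 0.6 × 410 × 22 × 440 × 10⁻³ = 1191 kN.
Governing: weld metal.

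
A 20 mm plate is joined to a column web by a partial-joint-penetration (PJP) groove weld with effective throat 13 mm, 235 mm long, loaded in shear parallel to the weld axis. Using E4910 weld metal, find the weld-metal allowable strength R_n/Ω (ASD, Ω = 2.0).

R_n/Ω ≈ 449 kN

E49XX → F_EXX = 490 MPa.
Effective throat (given) t_e = 13 mm.
A_we = 13 × 235 = 3055 mm².
F_nw = 0.6 F_EXX = 294 MPa.
R_n/Ω = (294 × 3055) / 2.0 × 10⁻³ = 449.1 kN.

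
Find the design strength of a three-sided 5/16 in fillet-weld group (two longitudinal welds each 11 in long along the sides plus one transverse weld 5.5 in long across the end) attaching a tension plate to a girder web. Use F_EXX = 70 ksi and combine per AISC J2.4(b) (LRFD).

t_e = 0.707 × 0.3125 = 0.2209 in.
R_nwl = 0.6 × 70 × 0.2209 × 22 = 204.1 kips (longitudinal, 2 welds).
R_nwt = 0.6 × 70 × 0.2209 × 5.5 = 51.04 kips (transverse, base value).
(i) R_nwl + R_nwt = 255.2 kips; (ii) 0.85 R_nwl + 1.5 R_nwt = 250.1 kips.
R_n = max = 255.2 kips [governs: (i)]; φR_n = 191.4 kips.

φR_n ≈ 191 kips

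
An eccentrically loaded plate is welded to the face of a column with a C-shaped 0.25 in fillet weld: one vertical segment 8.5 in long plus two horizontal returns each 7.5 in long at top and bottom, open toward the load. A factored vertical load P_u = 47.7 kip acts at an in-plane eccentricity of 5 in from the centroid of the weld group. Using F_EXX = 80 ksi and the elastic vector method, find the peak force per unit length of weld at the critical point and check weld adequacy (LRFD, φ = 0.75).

f_max ≈ 5.11 kip/in; adequate

Total weld length L_w = 23.5 in. Treat welds as unit-width lines.
Centroid: x̄ = 2×7.5×3.75 / 23.5 = 2.394 in from the vertical weld.
Polar moment about centroid: J = I_x + I_y = [8.5³/12 + 2×7.5×4.25²] + [8.5×2.394² + 2(7.5³/12 + 7.5×1.356²)] = 468.7 in³.
Direct shear f_v = P/L_w = 47.7 / 23.5 = 2.03 kip/in (vertical).
Torsion M = P·e = 47.7 × 5 = 238.5 kip·in.
Critical point at (x, y) = (5.106, 4.25) from centroid. f_tx = M·y/J = 2.163 kip/in; f_ty = M·x/J = 2.598 kip/in.
Resultant f_max = √[f_tx² + (f_v + f_ty)²] = √[2.163² + (2.03 + 2.598)²] = 5.108 kip/in.
Capacity per unit length: φr_n = 0.75 × 0.6 × 80 × (0.707 × 0.25) = 6.363 kip/in.
5.108 ≤ 6.363 → adequate.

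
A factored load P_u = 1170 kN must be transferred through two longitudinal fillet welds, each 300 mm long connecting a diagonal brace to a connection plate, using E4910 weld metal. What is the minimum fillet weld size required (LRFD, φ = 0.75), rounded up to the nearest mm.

E49XX → F_EXX = 490 MPa.
Total weld length L = 600 mm.
Required throat t_e = P_u / (φ × 0.6 F_EXX × L) = 1170 / (0.75 × 0.6 × 490 × 600 × 10⁻³) = 8.844 mm.
Required leg w = t_e / 0.707 = 12.51 mm → use 13 mm.

w = 13 mm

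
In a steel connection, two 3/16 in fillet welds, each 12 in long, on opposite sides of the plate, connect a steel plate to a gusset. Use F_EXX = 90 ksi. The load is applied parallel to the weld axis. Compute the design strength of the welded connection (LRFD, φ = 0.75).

φR_n ≈ 129 kips

Effective throat t_e = 0.707 × 0.1875 = 0.1326 in.
Total length L = 24 in; A_we = 0.1326 × 24 = 3.181 in².
F_nw = 0.6 F_EXX = 0.6 × 90 = 54 ksi.
φR_n = 0.75 × 54 × 3.181 = 128.9 kips.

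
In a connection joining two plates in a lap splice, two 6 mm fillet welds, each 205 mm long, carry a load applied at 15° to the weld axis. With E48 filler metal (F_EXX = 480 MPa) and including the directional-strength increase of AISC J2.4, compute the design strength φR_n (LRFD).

t_e = 0.707 × 6 = 4.242 mm; A_we = 4.242 × 410 = 1739 mm².
Directional factor: 1.0 + 0.5 sin^1.5(15°) = 1.066.
F_nw = 0.6 × 480 × 1.066 = 307 MPa.
φR_n = 0.75 × 307 × 1739 × 10⁻³ = 400.4 kN.

φR_n ≈ 400 kN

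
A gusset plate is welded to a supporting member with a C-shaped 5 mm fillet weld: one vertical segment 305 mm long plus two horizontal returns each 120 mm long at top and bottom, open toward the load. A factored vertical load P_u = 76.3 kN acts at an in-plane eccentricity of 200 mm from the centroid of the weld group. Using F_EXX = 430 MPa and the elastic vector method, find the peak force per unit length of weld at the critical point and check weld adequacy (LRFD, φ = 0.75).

Total weld length L_w = 545 mm. Treat welds as unit-width lines.
Centroid: x̄ = 2×120×60 / 545 = 26.42 mm from the vertical weld.
Polar moment about centroid: J = I_x + I_y = [305³/12 + 2×120×152.5²] + [305×26.42² + 2(120³/12 + 120×33.58²)] = 8717000 mm³.
Direct shear f_v = P/L_w = 76.3×10³ / 545 = 140 N/mm (vertical).
Torsion M = P·e = 76.3×10³ × 200 = 15260000 N·mm.
Critical point at (x, y) = (93.58, 152.5) from centroid. f_tx = M·y/J = 267 N/mm; f_ty = M·x/J = 163.8 N/mm.
Resultant f_max = √[f_tx² + (f_v + f_ty)²] = √[267² + (140 + 163.8)²] = 404.4 N/mm.
Capacity per unit length: φr_n = 0.75 × 0.6 × 430 × (0.707 × 5) = 684 N/mm.
404.4 ≤ 684 → adequate.

f_max ≈ 404 N/mm; adequate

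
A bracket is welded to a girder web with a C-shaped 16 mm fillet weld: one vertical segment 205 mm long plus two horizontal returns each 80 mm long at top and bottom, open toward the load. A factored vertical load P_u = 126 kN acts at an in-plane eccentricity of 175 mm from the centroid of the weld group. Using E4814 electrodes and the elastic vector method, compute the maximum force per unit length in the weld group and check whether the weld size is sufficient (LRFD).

f_max ≈ 1220 N/mm; adequate

E48XX → F_EXX = 480 MPa.
Total weld length L_w = 365 mm. Treat welds as unit-width lines.
Centroid: x̄ = 2×80×40 / 365 = 17.53 mm from the vertical weld.
Polar moment about centroid: J = I_x + I_y = [205³/12 + 2×80×102.5²] + [205×17.53² + 2(80³/12 + 80×22.47²)] = 2628000 mm³.
Direct shear f_v = P/L_w = 126×10³ / 365 = 345.2 N/mm (vertical).
Torsion M = P·e = 126×10³ × 175 = 22050000 N·mm.
Critical point at (x, y) = (62.47, 102.5) from centroid. f_tx = M·y/J = 860 N/mm; f_ty = M·x/J = 524.1 N/mm.
Resultant f_max = √[f_tx² + (f_v + f_ty)²] = √[860² + (345.2 + 524.1)²] = 1223 N/mm.
Capacity per unit length: φr_n = 0.75 × 0.6 × 480 × (0.707 × 16) = 2443 N/mm.
1223 ≤ 2443 → adequate.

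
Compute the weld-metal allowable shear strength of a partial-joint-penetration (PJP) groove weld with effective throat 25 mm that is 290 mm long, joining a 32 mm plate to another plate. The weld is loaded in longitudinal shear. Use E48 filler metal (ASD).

R_n/Ω ≈ 1040 kN

E48XX → F_EXX = 480 MPa.
Effective throat (given) t_e = 25 mm.
A_we = 25 × 290 = 7250 mm².
F_nw = 0.6 F_EXX = 288 MPa.
R_n/Ω = (288 × 7250) / 2.0 × 10⁻³ = 1044 kN.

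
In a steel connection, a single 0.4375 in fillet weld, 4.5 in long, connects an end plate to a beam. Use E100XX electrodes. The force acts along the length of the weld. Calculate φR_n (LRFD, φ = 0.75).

φR_n ≈ 62.6 kip

E100XX → F_EXX = 100 ksi.
Effective throat t_e = 0.707 × 0.4375 = 0.3093 in.
Total length L = 4.5 in; A_we = 0.3093 × 4.5 = 1.392 in².
F_nw = 0.6 F_EXX = 0.6 × 100 = 60 ksi.
φR_n = 0.75 × 60 × 1.392 = 62.64 kip.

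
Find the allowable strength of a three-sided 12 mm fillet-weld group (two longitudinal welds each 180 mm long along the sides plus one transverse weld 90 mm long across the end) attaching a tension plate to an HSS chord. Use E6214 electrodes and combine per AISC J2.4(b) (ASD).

E62XX → F_EXX = 620 MPa.
t_e = 0.707 × 12 = 8.484 mm.
R_nwl = 0.6 × 620 × 8.484 × 360 × 10⁻³ = 1136 kN (longitudinal, 2 welds).
R_nwt = 0.6 × 620 × 8.484 × 90 × 10⁻³ = 284 kN (transverse, base value).
(i) R_nwl + R_nwt = 1420 kN; (ii) 0.85 R_nwl + 1.5 R_nwt = 1392 kN.
R_n = max = 1420 kN [governs: (i)]; R_n/Ω = 710.1 kN.

R_n/Ω ≈ 710 kN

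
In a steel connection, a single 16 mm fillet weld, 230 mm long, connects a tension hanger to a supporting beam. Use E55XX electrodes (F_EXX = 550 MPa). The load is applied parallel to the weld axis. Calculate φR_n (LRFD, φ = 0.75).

φR_n ≈ 644 kN

Effective throat t_e = 0.707 × 16 = 11.31 mm.
Total length L = 230 mm; A_we = 11.31 × 230 = 2602 mm².
F_nw = 0.6 F_EXX = 0.6 × 550 = 330 MPa.
φR_n = 0.75 × 330 × 2602 × 10⁻³ = 643.9 kN.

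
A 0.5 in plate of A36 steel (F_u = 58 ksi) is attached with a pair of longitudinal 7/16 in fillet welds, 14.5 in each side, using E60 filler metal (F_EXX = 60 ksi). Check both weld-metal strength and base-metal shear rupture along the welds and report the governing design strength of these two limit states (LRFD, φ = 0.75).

t_e = 0.707 × 0.4375 = 0.3093 in; L = 29 in.
Weld metal: φR_n = 0.75 × 0.6 × 60 × 0.3093 × 29 = 242.2 kips.
Base metal (shear rupture): φR_n = 0.75 × 0.6 × 58 × 0.5 × 29 = 378.4 kips.
Governing: weld metal.

φR_n ≈ 242 kips (weld metal governs)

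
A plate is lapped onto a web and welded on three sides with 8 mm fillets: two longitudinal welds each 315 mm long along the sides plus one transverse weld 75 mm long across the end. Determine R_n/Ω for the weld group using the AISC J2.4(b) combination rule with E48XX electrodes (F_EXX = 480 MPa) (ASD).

t_e = 0.707 × 8 = 5.656 mm.
R_nwl = 0.6 × 480 × 5.656 × 630 × 10⁻³ = 1026 kN (longitudinal, 2 welds).
R_nwt = 0.6 × 480 × 5.656 × 75 × 10⁻³ = 122.2 kN (transverse, base value).
(i) R_nwl + R_nwt = 1148 kN; (ii) 0.85 R_nwl + 1.5 R_nwt = 1056 kN.
R_n = max = 1148 kN [governs: (i)]; R_n/Ω = 574.2 kN.

R_n/Ω ≈ 574 kN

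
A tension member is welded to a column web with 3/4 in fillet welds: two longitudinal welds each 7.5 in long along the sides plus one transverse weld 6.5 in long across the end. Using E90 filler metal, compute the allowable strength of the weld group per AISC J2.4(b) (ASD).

R_n/Ω ≈ 322 kips

E90XX → F_EXX = 90 ksi.
t_e = 0.707 × 0.75 = 0.5302 in.
R_nwl = 0.6 × 90 × 0.5302 × 15 = 429.5 kips (longitudinal, 2 welds).
R_nwt = 0.6 × 90 × 0.5302 × 6.5 = 186.1 kips (transverse, base value).
(i) R_nwl + R_nwt = 615.6 kips; (ii) 0.85 R_nwl + 1.5 R_nwt = 644.3 kips.
R_n = max = 644.3 kips [governs: (ii)]; R_n/Ω = 322.1 kips.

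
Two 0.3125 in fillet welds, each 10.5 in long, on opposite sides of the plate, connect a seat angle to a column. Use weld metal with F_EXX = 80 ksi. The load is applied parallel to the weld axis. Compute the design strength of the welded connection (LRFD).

φR_n ≈ 167 kip

Effective throat t_e = 0.707 × 0.3125 = 0.2209 in.
Total length L = 21 in; A_we = 0.2209 × 21 = 4.64 in².
F_nw = 0.6 F_EXX = 0.6 × 80 = 48 ksi.
φR_n = 0.75 × 48 × 4.64 = 167 kip.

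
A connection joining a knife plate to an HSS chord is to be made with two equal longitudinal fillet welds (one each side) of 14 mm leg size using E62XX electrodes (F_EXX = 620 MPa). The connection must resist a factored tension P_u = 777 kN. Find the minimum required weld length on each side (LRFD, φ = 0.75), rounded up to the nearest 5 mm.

L = 145 mm on each side

Throat t_e = 0.707 × 14 = 9.898 mm.
φr_n = 0.75 × 0.6 × 620 × 9.898 × 10⁻³ = 2.762 kN/mm.
L_req = P_u / φr_n = 777 / 2.762 = 281.4 mm total.
Per side: 281.4 / 2 = 140.7 mm.
Round up → use L = 145 mm on each side.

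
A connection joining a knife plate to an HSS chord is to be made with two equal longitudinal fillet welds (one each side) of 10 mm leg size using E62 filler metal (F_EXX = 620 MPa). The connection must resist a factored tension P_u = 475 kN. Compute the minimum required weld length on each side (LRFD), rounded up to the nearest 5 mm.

Throat t_e = 0.707 × 10 = 7.07 mm.
φr_n = 0.75 × 0.6 × 620 × 7.07 × 10⁻³ = 1.973 kN/mm.
L_req = P_u / φr_n = 475 / 1.973 = 240.8 mm total.
Per side: 240.8 / 2 = 120.4 mm.
Round up → use L = 125 mm on each side.

L = 125 mm on each side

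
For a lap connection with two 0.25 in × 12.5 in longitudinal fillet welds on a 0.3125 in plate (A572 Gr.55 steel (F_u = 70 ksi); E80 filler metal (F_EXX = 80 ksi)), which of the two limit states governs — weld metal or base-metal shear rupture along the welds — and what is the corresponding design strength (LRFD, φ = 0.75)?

t_e = 0.707 × 0.25 = 0.1767 in; L = 25 in.
Weld metal: φR_n = 0.75 × 0.6 × 80 × 0.1767 × 25 = 159.1 kip.
Base metal (shear rupture): φR_n = 0.75 × 0.6 × 70 × 0.3125 × 25 = 246.1 kip.
Governing: weld metal.

φR_n ≈ 159 kip (weld metal governs)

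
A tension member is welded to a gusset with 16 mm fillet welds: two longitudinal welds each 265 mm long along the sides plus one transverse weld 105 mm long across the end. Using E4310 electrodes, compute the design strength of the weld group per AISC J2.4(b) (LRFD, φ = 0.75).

φR_n ≈ 1390 kN

E43XX → F_EXX = 430 MPa.
t_e = 0.707 × 16 = 11.31 mm.
R_nwl = 0.6 × 430 × 11.31 × 530 × 10⁻³ = 1547 kN (longitudinal, 2 welds).
R_nwt = 0.6 × 430 × 11.31 × 105 × 10⁻³ = 306.4 kN (transverse, base value).
(i) R_nwl + R_nwt = 1853 kN; (ii) 0.85 R_nwl + 1.5 R_nwt = 1774 kN.
R_n = max = 1853 kN [governs: (i)]; φR_n = 1390 kN.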